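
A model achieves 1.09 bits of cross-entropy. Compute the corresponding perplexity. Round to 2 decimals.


Perplexity formula: PP = 2^H
H = 1.09
PP = 2^1.09
Decompose: 2^1.09 = 2^1 * 2^0.09
2^1 = 2, 2^0.09 ~ 1.0643702
PP ~ 2 * 1.0643702 = 2.1287404
Rounded to 2 decimals: 2.13

2.13


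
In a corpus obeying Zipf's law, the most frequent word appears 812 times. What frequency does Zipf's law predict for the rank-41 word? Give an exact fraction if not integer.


Zipf's law: freq(rank) = f1 / rank
f1 = 812, rank = 41
freq = 812 / 41
GCD(812, 41) = 1
Simplified: 812/41

812/41


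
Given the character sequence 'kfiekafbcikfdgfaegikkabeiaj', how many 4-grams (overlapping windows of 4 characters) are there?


String 'kfiekafbcikfdgfaegikkabeiaj' has length L = 27.
Number of overlapping n-grams = L - n + 1
Substituting: 27 - 4 + 1 = 24

24


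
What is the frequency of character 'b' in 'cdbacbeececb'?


Scanning 'cdbacbeececb' for 'b':
  Position 2: 'b' -> MATCH (count: 1)
  Position 5: 'b' -> MATCH (count: 2)
  Position 11: 'b' -> MATCH (count: 3)
Total occurrences of 'b': 3

3


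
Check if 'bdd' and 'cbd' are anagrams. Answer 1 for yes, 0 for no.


Sort characters of 'bdd': 'bdd'
Sort characters of 'cbd': 'bcd'
Sorted forms differ -> they are NOT anagrams
Result: 0

0


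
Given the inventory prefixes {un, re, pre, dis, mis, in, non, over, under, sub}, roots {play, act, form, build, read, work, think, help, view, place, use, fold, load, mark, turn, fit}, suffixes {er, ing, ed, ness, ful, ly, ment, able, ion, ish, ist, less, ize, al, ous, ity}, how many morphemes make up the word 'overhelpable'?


Segmenting 'overhelpable' against the inventory:
  'over' -> prefix (morpheme 1)
  'help' -> root (morpheme 2)
  'able' -> suffix (morpheme 3)
Total morphemes: 3

3


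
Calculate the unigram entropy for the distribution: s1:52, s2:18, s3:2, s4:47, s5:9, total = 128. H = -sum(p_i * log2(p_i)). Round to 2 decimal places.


Computing entropy H = -sum(p_i * log2(p_i)):
  s1: p = 52/128 = 0.4062, -p*log2(p) = 0.5279
  s2: p = 18/128 = 0.1406, -p*log2(p) = 0.3980
  s3: p = 2/128 = 0.0156, -p*log2(p) = 0.0938
  s4: p = 47/128 = 0.3672, -p*log2(p) = 0.5307
  s5: p = 9/128 = 0.0703, -p*log2(p) = 0.2693
H = sum of terms = 1.8197
Rounded to 2 decimals: 1.82

1.82


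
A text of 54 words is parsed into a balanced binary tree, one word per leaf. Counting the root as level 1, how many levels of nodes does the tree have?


In a balanced binary tree with n leaves the deepest leaf is ceil(log2(n)) edges below the root,
so counting node levels inclusive of root and leaves gives ceil(log2(n)) + 1 levels.
log2(54) = 5.7549
ceil(5.7549) = 6
levels = 6 + 1 = 7

7


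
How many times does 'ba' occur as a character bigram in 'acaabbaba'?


Scanning 'acaabbaba' for bigram 'ba':
  Position 0: 'ac' -> no
  Position 1: 'ca' -> no
  Position 2: 'aa' -> no
  Position 3: 'ab' -> no
  Position 4: 'bb' -> no
  Position 5: 'ba' -> MATCH
  Position 6: 'ab' -> no
  Position 7: 'ba' -> MATCH
Total matches: 2

2


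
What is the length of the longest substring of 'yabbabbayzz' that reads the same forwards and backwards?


Scanning 'yabbabbayzz' for palindromic substrings.
Substring at positions 0-8: 'yabbabbay'.
Check: reverse('yabbabbay') = 'yabbabbay' -> palindrome confirmed.
Neighbouring characters ('-' / 'z') break symmetry, so it cannot extend further.
No longer palindromic substring exists; longest length = 9

9


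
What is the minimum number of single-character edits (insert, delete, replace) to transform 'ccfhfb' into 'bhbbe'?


Building DP table for s1='ccfhfb' (len 6) and s2='bhbbe' (len 5):
       b  h  b  b  e
    0  1  2  3  4  5
  c 1  1  2  3  4  5
  c 2  2  2  3  4  5
  f 3  3  3  3  4  5
  h 4  4  3  4  4  5
  f 5  5  4  4  5  5
  b 6  5  5  4  4  5
Edit distance = dp[6][5] = 5

5


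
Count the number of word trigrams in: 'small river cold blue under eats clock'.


Word trigrams from [7] words:
  Trigram 1: (small river cold)
  Trigram 2: (river cold blue)
  Trigram 3: (cold blue under)
  Trigram 4: (blue under eats)
  Trigram 5: (under eats clock)
Total word trigrams: 7 - 2 = 5

5


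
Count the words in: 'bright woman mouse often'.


Counting words by splitting on spaces:
  Word 1: 'bright'
  Word 2: 'woman'
  Word 3: 'mouse'
  Word 4: 'often'
Total words: 4

4


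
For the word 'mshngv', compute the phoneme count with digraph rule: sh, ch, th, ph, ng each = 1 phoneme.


Parsing 'mshngv' greedily, digraphs first:
  'm' -> consonant phoneme (phonemes so far: 1)
  'sh' -> digraph (1 consonant phoneme) (phonemes so far: 2)
  'ng' -> digraph (1 consonant phoneme) (phonemes so far: 3)
  'v' -> consonant phoneme (phonemes so far: 4)
Total phonemes: 4

4


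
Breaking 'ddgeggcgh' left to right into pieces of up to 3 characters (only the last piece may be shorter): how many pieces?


'ddgeggcgh' has 9 characters.
Chunking with max size 3:
  Chunk 1: 'ddg' (positions 0-2)
  Chunk 2: 'egg' (positions 3-5)
  Chunk 3: 'cgh' (positions 6-8)
Total chunks: ceil(9 / 3) = 3

3


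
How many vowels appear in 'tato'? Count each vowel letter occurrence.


Scanning each character of 'tato':
  Position 1: 't' -> consonant (running count: 0)
  Position 2: 'a' -> vowel (running count: 1)
  Position 3: 't' -> consonant (running count: 1)
  Position 4: 'o' -> vowel (running count: 2)
Total vowels: 2

2


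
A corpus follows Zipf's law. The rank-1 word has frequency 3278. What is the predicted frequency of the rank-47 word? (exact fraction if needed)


Zipf's law: freq(rank) = f1 / rank
f1 = 3278, rank = 47
freq = 3278 / 47
GCD(3278, 47) = 1
Simplified: 3278/47

3278/47


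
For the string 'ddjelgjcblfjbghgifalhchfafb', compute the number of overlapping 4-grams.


String 'ddjelgjcblfjbghgifalhchfafb' has length L = 27.
Number of overlapping n-grams = L - n + 1
Substituting: 27 - 4 + 1 = 24

24


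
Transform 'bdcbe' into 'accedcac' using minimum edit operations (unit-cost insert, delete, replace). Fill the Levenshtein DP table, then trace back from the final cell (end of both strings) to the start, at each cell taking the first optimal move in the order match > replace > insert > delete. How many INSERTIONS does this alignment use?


Edit distance = 6. Backtracking from cell (5, 8) with preference match > replace > insert > delete,
then listing the resulting alignment 'bdcbe' -> 'accedcac' left to right:
  Step 1: insert 'a' [insertion #1]
  Step 2: insert 'c' [insertion #2]
  Step 3: insert 'c' [insertion #3]
  Step 4: replace b->e
  Step 5: keep 'd'
  Step 6: keep 'c'
  Step 7: replace b->a
  Step 8: replace e->c
Total insertions: 3

3


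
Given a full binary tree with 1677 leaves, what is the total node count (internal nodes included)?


Leaf nodes (terminals): 1677
Internal nodes = n - 1 = 1677 - 1 = 1676
Total = leaves + internal = 1677 + 1676 = 3353

3353


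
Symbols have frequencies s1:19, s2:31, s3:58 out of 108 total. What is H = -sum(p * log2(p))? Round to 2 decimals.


Computing entropy H = -sum(p_i * log2(p_i)):
  s1: p = 19/108 = 0.1759, -p*log2(p) = 0.4410
  s2: p = 31/108 = 0.2870, -p*log2(p) = 0.5169
  s3: p = 58/108 = 0.5370, -p*log2(p) = 0.4817
H = sum of terms = 1.4396
Rounded to 2 decimals: 1.44

1.44


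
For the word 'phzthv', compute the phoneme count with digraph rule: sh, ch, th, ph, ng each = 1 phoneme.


Parsing 'phzthv' greedily, digraphs first:
  'ph' -> digraph (1 consonant phoneme) (phonemes so far: 1)
  'z' -> consonant phoneme (phonemes so far: 2)
  'th' -> digraph (1 consonant phoneme) (phonemes so far: 3)
  'v' -> consonant phoneme (phonemes so far: 4)
Total phonemes: 4

4


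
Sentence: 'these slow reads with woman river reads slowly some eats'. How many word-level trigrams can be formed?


Word trigrams from [10] words:
  Trigram 1: (these slow reads)
  Trigram 2: (slow reads with)
  Trigram 3: (reads with woman)
  Trigram 4: (with woman river)
  Trigram 5: (woman river reads)
  Trigram 6: (river reads slowly)
  Trigram 7: (reads slowly some)
  Trigram 8: (slowly some eats)
Total word trigrams: 10 - 2 = 8

8


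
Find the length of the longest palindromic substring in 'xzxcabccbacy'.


Scanning 'xzxcabccbacy' for palindromic substrings.
Substring at positions 3-10: 'cabccbac'.
Check: reverse('cabccbac') = 'cabccbac' -> palindrome confirmed.
Neighbouring characters ('x' / 'y') break symmetry, so it cannot extend further.
No longer palindromic substring exists; longest length = 8

8


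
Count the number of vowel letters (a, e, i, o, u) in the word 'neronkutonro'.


Scanning each character of 'neronkutonro':
  Position 1: 'n' -> consonant (running count: 0)
  Position 2: 'e' -> vowel (running count: 1)
  Position 3: 'r' -> consonant (running count: 1)
  Position 4: 'o' -> vowel (running count: 2)
  Position 5: 'n' -> consonant (running count: 2)
  Position 6: 'k' -> consonant (running count: 2)
  Position 7: 'u' -> vowel (running count: 3)
  Position 8: 't' -> consonant (running count: 3)
  Position 9: 'o' -> vowel (running count: 4)
  Position 10: 'n' -> consonant (running count: 4)
  Position 11: 'r' -> consonant (running count: 4)
  Position 12: 'o' -> vowel (running count: 5)
Total vowels: 5

5


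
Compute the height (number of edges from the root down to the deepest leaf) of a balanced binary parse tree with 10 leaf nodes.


In a balanced binary tree with n leaves the deepest leaf is ceil(log2(n)) edges below the root.
log2(10) = 3.3219
ceil(3.3219) = 4
height (edges) = 4

4


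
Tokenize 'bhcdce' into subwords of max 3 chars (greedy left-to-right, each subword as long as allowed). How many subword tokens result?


'bhcdce' has 6 characters.
Chunking with max size 3:
  Chunk 1: 'bhc' (positions 0-2)
  Chunk 2: 'dce' (positions 3-5)
Total chunks: ceil(6 / 3) = 2

2


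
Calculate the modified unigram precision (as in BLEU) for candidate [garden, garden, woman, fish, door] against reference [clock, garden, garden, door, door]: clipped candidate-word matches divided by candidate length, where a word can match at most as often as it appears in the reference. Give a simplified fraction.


Reference word counts: {'clock': 1, 'door': 2, 'garden': 2}
Checking each candidate word (with clipping):
  'garden' -> in reference (ref count 2, used 1/2) -> match (matches: 1)
  'garden' -> in reference (ref count 2, used 2/2) -> match (matches: 2)
  'woman' -> not in reference -> no match (matches: 2)
  'fish' -> not in reference -> no match (matches: 2)
  'door' -> in reference (ref count 2, used 1/2) -> match (matches: 3)
Clipped matches: 3, Candidate length: 5
Precision = 3/5

3/5


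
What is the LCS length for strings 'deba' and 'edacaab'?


DP table for LCS of 'deba' and 'edacaab':
       e  d  a  c  a  a  b
    0  0  0  0  0  0  0  0
  d 0  0  1  1  1  1  1  1
  e 0  1  1  1  1  1  1  1
  b 0  1  1  1  1  1  1  2
  a 0  1  1  2  2  2  2  2
LCS: 'db'
LCS length = 2

2


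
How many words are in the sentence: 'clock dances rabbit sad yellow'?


Counting words by splitting on spaces:
  Word 1: 'clock'
  Word 2: 'dances'
  Word 3: 'rabbit'
  Word 4: 'sad'
  Word 5: 'yellow'
Total words: 5

5


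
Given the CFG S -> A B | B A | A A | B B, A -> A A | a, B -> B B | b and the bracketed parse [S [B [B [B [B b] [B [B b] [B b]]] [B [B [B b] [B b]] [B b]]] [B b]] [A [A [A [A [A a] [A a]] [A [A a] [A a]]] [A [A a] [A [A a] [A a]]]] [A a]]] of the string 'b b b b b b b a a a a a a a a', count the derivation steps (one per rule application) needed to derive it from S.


Every bracketed nonterminal node [X ...] in the tree is produced by exactly one rule application.
Reading the tree off as a leftmost derivation:
  Step 1: S  =>  B A   (applied S -> B A)
  Step 2: B A  =>  B B A   (applied B -> B B)
  Step 3: B B A  =>  B B B A   (applied B -> B B)
  Step 4: B B B A  =>  B B B B A   (applied B -> B B)
  Step 5: B B B B A  =>  b B B B A   (applied B -> b)
  Step 6: b B B B A  =>  b B B B B A   (applied B -> B B)
  Step 7: b B B B B A  =>  b b B B B A   (applied B -> b)
  Step 8: b b B B B A  =>  b b b B B A   (applied B -> b)
  Step 9: b b b B B A  =>  b b b B B B A   (applied B -> B B)
  Step 10: b b b B B B A  =>  b b b B B B B A   (applied B -> B B)
  Step 11: b b b B B B B A  =>  b b b b B B B A   (applied B -> b)
  Step 12: b b b b B B B A  =>  b b b b b B B A   (applied B -> b)
  Step 13: b b b b b B B A  =>  b b b b b b B A   (applied B -> b)
  Step 14: b b b b b b B A  =>  b b b b b b b A   (applied B -> b)
  Step 15: b b b b b b b A  =>  b b b b b b b A A   (applied A -> A A)
  Step 16: b b b b b b b A A  =>  b b b b b b b A A A   (applied A -> A A)
  Step 17: b b b b b b b A A A  =>  b b b b b b b A A A A   (applied A -> A A)
  Step 18: b b b b b b b A A A A  =>  b b b b b b b A A A A A   (applied A -> A A)
  Step 19: b b b b b b b A A A A A  =>  b b b b b b b a A A A A   (applied A -> a)
  Step 20: b b b b b b b a A A A A  =>  b b b b b b b a a A A A   (applied A -> a)
  Step 21: b b b b b b b a a A A A  =>  b b b b b b b a a A A A A   (applied A -> A A)
  Step 22: b b b b b b b a a A A A A  =>  b b b b b b b a a a A A A   (applied A -> a)
  Step 23: b b b b b b b a a a A A A  =>  b b b b b b b a a a a A A   (applied A -> a)
  Step 24: b b b b b b b a a a a A A  =>  b b b b b b b a a a a A A A   (applied A -> A A)
  Step 25: b b b b b b b a a a a A A A  =>  b b b b b b b a a a a a A A   (applied A -> a)
  Step 26: b b b b b b b a a a a a A A  =>  b b b b b b b a a a a a A A A   (applied A -> A A)
  Step 27: b b b b b b b a a a a a A A A  =>  b b b b b b b a a a a a a A A   (applied A -> a)
  Step 28: b b b b b b b a a a a a a A A  =>  b b b b b b b a a a a a a a A   (applied A -> a)
  Step 29: b b b b b b b a a a a a a a A  =>  b b b b b b b a a a a a a a a   (applied A -> a)
Final yield: b b b b b b b a a a a a a a a
Total rewrite steps: 29

29


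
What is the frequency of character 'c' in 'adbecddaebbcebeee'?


Scanning 'adbecddaebbcebeee' for 'c':
  Position 4: 'c' -> MATCH (count: 1)
  Position 11: 'c' -> MATCH (count: 2)
Total occurrences of 'c': 2

2


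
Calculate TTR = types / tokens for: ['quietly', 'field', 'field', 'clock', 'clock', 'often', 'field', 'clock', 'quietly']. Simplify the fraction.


Tokens: 9
Unique types: ('clock', 'field', 'often', 'quietly') = 4
TTR = 4/9
Already in lowest terms.

4/9


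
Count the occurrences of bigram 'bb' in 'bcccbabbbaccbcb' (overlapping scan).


Scanning 'bcccbabbbaccbcb' for bigram 'bb':
  Position 0: 'bc' -> no
  Position 1: 'cc' -> no
  Position 2: 'cc' -> no
  Position 3: 'cb' -> no
  Position 4: 'ba' -> no
  Position 5: 'ab' -> no
  Position 6: 'bb' -> MATCH
  Position 7: 'bb' -> MATCH
  Position 8: 'ba' -> no
  Position 9: 'ac' -> no
  Position 10: 'cc' -> no
  Position 11: 'cb' -> no
  Position 12: 'bc' -> no
  Position 13: 'cb' -> no
Total matches: 2

2


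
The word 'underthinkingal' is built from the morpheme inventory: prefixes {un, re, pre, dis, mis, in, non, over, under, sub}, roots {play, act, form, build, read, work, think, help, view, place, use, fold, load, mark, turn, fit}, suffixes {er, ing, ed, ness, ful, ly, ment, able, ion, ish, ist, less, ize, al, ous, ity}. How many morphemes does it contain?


Segmenting 'underthinkingal' against the inventory:
  'under' -> prefix (morpheme 1)
  'think' -> root (morpheme 2)
  'ing' -> suffix (morpheme 3)
  'al' -> suffix (morpheme 4)
Total morphemes: 4

4


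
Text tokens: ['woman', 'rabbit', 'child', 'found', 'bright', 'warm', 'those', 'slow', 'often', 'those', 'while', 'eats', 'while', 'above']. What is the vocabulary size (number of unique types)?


Listing all tokens and tracking unique types:
  Token 1: 'woman' -> NEW (unique so far: 1)
  Token 2: 'rabbit' -> NEW (unique so far: 2)
  Token 3: 'child' -> NEW (unique so far: 3)
  Token 4: 'found' -> NEW (unique so far: 4)
  Token 5: 'bright' -> NEW (unique so far: 5)
  Token 6: 'warm' -> NEW (unique so far: 6)
  Token 7: 'those' -> NEW (unique so far: 7)
  Token 8: 'slow' -> NEW (unique so far: 8)
  Token 9: 'often' -> NEW (unique so far: 9)
  Token 10: 'those' -> duplicate (unique so far: 9)
  Token 11: 'while' -> NEW (unique so far: 10)
  Token 12: 'eats' -> NEW (unique so far: 11)
  Token 13: 'while' -> duplicate (unique so far: 11)
  Token 14: 'above' -> NEW (unique so far: 12)
Unique types: ('above', 'bright', 'child', 'eats', 'found', 'often', 'rabbit', 'slow', 'those', 'warm', 'while', 'woman')
Vocabulary size: 12

12


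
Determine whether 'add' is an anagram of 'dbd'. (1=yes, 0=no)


Sort characters of 'add': 'add'
Sort characters of 'dbd': 'bdd'
Sorted forms differ -> they are NOT anagrams
Result: 0

0


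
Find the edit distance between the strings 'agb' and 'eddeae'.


Building DP table for s1='agb' (len 3) and s2='eddeae' (len 6):
       e  d  d  e  a  e
    0  1  2  3  4  5  6
  a 1  1  2  3  4  4  5
  g 2  2  2  3  4  5  5
  b 3  3  3  3  4  5  6
Edit distance = dp[3][6] = 6

6


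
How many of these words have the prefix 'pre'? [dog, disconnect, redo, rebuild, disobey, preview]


Checking each word for prefix 'pre':
  'dog' -> no (count: 0)
  'disconnect' -> no (count: 0)
  'redo' -> no (count: 0)
  'rebuild' -> no (count: 0)
  'disobey' -> no (count: 0)
  'preview' -> YES, starts with 'pre' (count: 1)
Total with prefix 'pre': 1

1


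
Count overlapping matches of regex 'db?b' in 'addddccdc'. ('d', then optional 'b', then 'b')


Pattern: db?b means 'd', then optional 'b', then 'b'.
Scanning 'addddccdc' position-by-position:
  Pos 0: window 'add' -> no
  Pos 1: window 'ddd' -> no
  Pos 2: window 'ddd' -> no
  Pos 3: window 'ddc' -> no
  Pos 4: window 'dcc' -> no
  Pos 5: window 'ccd' -> no
  Pos 6: window 'cdc' -> no
  Pos 7: window 'dc' -> no
  Pos 8: window 'c' -> no
Total matches: 0

0


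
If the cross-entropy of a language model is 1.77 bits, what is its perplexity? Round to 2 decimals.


Perplexity formula: PP = 2^H
H = 1.77
PP = 2^1.77
Decompose: 2^1.77 = 2^1 * 2^0.77
2^1 = 2, 2^0.77 ~ 1.7052698
PP ~ 2 * 1.7052698 = 3.4105396
Rounded to 2 decimals: 3.41

3.41


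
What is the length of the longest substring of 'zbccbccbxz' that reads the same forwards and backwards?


Scanning 'zbccbccbxz' for palindromic substrings.
Substring at positions 1-7: 'bccbccb'.
Check: reverse('bccbccb') = 'bccbccb' -> palindrome confirmed.
Neighbouring characters ('z' / 'x') break symmetry, so it cannot extend further.
No longer palindromic substring exists; longest length = 7

7


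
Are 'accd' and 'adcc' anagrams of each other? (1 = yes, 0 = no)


Sort characters of 'accd': 'accd'
Sort characters of 'adcc': 'accd'
Sorted forms match -> they ARE anagrams
Result: 1

1


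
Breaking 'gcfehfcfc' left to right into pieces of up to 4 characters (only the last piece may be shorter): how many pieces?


'gcfehfcfc' has 9 characters.
Chunking with max size 4:
  Chunk 1: 'gcfe' (positions 0-3)
  Chunk 2: 'hfcf' (positions 4-7)
  Chunk 3: 'c' (positions 8-8)
Total chunks: ceil(9 / 4) = 3

3


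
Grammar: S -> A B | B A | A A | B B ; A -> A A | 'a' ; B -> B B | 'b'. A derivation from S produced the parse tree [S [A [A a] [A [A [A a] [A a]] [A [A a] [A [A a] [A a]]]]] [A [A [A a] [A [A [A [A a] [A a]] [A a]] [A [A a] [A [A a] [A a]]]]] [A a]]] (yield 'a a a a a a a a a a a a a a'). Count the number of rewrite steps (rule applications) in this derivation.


Every bracketed nonterminal node [X ...] in the tree is produced by exactly one rule application.
Reading the tree off as a leftmost derivation:
  Step 1: S  =>  A A   (applied S -> A A)
  Step 2: A A  =>  A A A   (applied A -> A A)
  Step 3: A A A  =>  a A A   (applied A -> a)
  Step 4: a A A  =>  a A A A   (applied A -> A A)
  Step 5: a A A A  =>  a A A A A   (applied A -> A A)
  Step 6: a A A A A  =>  a a A A A   (applied A -> a)
  Step 7: a a A A A  =>  a a a A A   (applied A -> a)
  Step 8: a a a A A  =>  a a a A A A   (applied A -> A A)
  Step 9: a a a A A A  =>  a a a a A A   (applied A -> a)
  Step 10: a a a a A A  =>  a a a a A A A   (applied A -> A A)
  Step 11: a a a a A A A  =>  a a a a a A A   (applied A -> a)
  Step 12: a a a a a A A  =>  a a a a a a A   (applied A -> a)
  Step 13: a a a a a a A  =>  a a a a a a A A   (applied A -> A A)
  Step 14: a a a a a a A A  =>  a a a a a a A A A   (applied A -> A A)
  Step 15: a a a a a a A A A  =>  a a a a a a a A A   (applied A -> a)
  Step 16: a a a a a a a A A  =>  a a a a a a a A A A   (applied A -> A A)
  Step 17: a a a a a a a A A A  =>  a a a a a a a A A A A   (applied A -> A A)
  Step 18: a a a a a a a A A A A  =>  a a a a a a a A A A A A   (applied A -> A A)
  Step 19: a a a a a a a A A A A A  =>  a a a a a a a a A A A A   (applied A -> a)
  Step 20: a a a a a a a a A A A A  =>  a a a a a a a a a A A A   (applied A -> a)
  Step 21: a a a a a a a a a A A A  =>  a a a a a a a a a a A A   (applied A -> a)
  Step 22: a a a a a a a a a a A A  =>  a a a a a a a a a a A A A   (applied A -> A A)
  Step 23: a a a a a a a a a a A A A  =>  a a a a a a a a a a a A A   (applied A -> a)
  Step 24: a a a a a a a a a a a A A  =>  a a a a a a a a a a a A A A   (applied A -> A A)
  Step 25: a a a a a a a a a a a A A A  =>  a a a a a a a a a a a a A A   (applied A -> a)
  Step 26: a a a a a a a a a a a a A A  =>  a a a a a a a a a a a a a A   (applied A -> a)
  Step 27: a a a a a a a a a a a a a A  =>  a a a a a a a a a a a a a a   (applied A -> a)
Final yield: a a a a a a a a a a a a a a
Total rewrite steps: 27

27


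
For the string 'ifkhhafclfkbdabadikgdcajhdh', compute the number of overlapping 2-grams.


String 'ifkhhafclfkbdabadikgdcajhdh' has length L = 27.
Number of overlapping n-grams = L - n + 1
Substituting: 27 - 2 + 1 = 26

26


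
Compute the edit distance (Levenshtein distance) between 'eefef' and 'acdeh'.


Building DP table for s1='eefef' (len 5) and s2='acdeh' (len 5):
       a  c  d  e  h
    0  1  2  3  4  5
  e 1  1  2  3  3  4
  e 2  2  2  3  3  4
  f 3  3  3  3  4  4
  e 4  4  4  4  3  4
  f 5  5  5  5  4  4
Edit distance = dp[5][5] = 4

4


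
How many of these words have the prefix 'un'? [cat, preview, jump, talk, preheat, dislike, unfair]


Checking each word for prefix 'un':
  'cat' -> no (count: 0)
  'preview' -> no (count: 0)
  'jump' -> no (count: 0)
  'talk' -> no (count: 0)
  'preheat' -> no (count: 0)
  'dislike' -> no (count: 0)
  'unfair' -> YES, starts with 'un' (count: 1)
Total with prefix 'un': 1

1


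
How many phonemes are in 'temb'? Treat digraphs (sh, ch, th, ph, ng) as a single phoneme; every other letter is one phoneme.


Parsing 'temb' greedily, digraphs first:
  't' -> consonant phoneme (phonemes so far: 1)
  'e' -> vowel phoneme (phonemes so far: 2)
  'm' -> consonant phoneme (phonemes so far: 3)
  'b' -> consonant phoneme (phonemes so far: 4)
Total phonemes: 4

4


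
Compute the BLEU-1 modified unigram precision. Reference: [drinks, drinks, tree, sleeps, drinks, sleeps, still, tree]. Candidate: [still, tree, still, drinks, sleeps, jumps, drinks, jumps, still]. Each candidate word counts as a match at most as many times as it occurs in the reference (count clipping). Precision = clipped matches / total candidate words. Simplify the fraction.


Reference word counts: {'drinks': 3, 'sleeps': 2, 'still': 1, 'tree': 2}
Checking each candidate word (with clipping):
  'still' -> in reference (ref count 1, used 1/1) -> match (matches: 1)
  'tree' -> in reference (ref count 2, used 1/2) -> match (matches: 2)
  'still' -> ref count 1 already used up (1/1) -> clipped, no match (matches: 2)
  'drinks' -> in reference (ref count 3, used 1/3) -> match (matches: 3)
  'sleeps' -> in reference (ref count 2, used 1/2) -> match (matches: 4)
  'jumps' -> not in reference -> no match (matches: 4)
  'drinks' -> in reference (ref count 3, used 2/3) -> match (matches: 5)
  'jumps' -> not in reference -> no match (matches: 5)
  'still' -> ref count 1 already used up (1/1) -> clipped, no match (matches: 5)
Clipped matches: 5, Candidate length: 9
Precision = 5/9

5/9


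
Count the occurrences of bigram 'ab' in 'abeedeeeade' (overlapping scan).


Scanning 'abeedeeeade' for bigram 'ab':
  Position 0: 'ab' -> MATCH
  Position 1: 'be' -> no
  Position 2: 'ee' -> no
  Position 3: 'ed' -> no
  Position 4: 'de' -> no
  Position 5: 'ee' -> no
  Position 6: 'ee' -> no
  Position 7: 'ea' -> no
  Position 8: 'ad' -> no
  Position 9: 'de' -> no
Total matches: 1

1


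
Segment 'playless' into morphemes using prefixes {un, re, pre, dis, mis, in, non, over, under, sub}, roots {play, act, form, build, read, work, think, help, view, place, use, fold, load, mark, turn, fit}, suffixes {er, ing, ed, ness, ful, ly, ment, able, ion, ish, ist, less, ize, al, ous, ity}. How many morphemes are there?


Segmenting 'playless' against the inventory:
  'play' -> root (morpheme 1)
  'less' -> suffix (morpheme 2)
Total morphemes: 2

2


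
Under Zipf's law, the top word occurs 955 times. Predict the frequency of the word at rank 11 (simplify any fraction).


Zipf's law: freq(rank) = f1 / rank
f1 = 955, rank = 11
freq = 955 / 11
GCD(955, 11) = 1
Simplified: 955/11

955/11


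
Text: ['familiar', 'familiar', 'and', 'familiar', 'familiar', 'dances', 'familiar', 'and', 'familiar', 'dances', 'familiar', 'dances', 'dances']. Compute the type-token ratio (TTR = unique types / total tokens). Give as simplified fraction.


Tokens: 13
Unique types: ('and', 'dances', 'familiar') = 3
TTR = 3/13
Already in lowest terms.

3/13


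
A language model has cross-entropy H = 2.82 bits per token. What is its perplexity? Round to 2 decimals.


Perplexity formula: PP = 2^H
H = 2.82
PP = 2^2.82
Decompose: 2^2.82 = 2^2 * 2^0.82
2^2 = 4, 2^0.82 ~ 1.7654060
PP ~ 4 * 1.7654060 = 7.0616240
Rounded to 2 decimals: 7.06

7.06


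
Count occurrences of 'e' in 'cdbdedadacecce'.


Scanning 'cdbdedadacecce' for 'e':
  Position 4: 'e' -> MATCH (count: 1)
  Position 10: 'e' -> MATCH (count: 2)
  Position 13: 'e' -> MATCH (count: 3)
Total occurrences of 'e': 3

3


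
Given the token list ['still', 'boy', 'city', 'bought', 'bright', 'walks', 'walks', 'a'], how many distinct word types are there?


Listing all tokens and tracking unique types:
  Token 1: 'still' -> NEW (unique so far: 1)
  Token 2: 'boy' -> NEW (unique so far: 2)
  Token 3: 'city' -> NEW (unique so far: 3)
  Token 4: 'bought' -> NEW (unique so far: 4)
  Token 5: 'bright' -> NEW (unique so far: 5)
  Token 6: 'walks' -> NEW (unique so far: 6)
  Token 7: 'walks' -> duplicate (unique so far: 6)
  Token 8: 'a' -> NEW (unique so far: 7)
Unique types: ('a', 'bought', 'boy', 'bright', 'city', 'still', 'walks')
Vocabulary size: 7

7


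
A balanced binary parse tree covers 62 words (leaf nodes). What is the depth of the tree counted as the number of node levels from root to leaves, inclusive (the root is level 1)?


In a balanced binary tree with n leaves the deepest leaf is ceil(log2(n)) edges below the root,
so counting node levels inclusive of root and leaves gives ceil(log2(n)) + 1 levels.
log2(62) = 5.9542
ceil(5.9542) = 6
levels = 6 + 1 = 7

7


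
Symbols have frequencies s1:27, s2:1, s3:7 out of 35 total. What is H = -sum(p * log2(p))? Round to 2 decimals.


Computing entropy H = -sum(p_i * log2(p_i)):
  s1: p = 27/35 = 0.7714, -p*log2(p) = 0.2888
  s2: p = 1/35 = 0.0286, -p*log2(p) = 0.1466
  s3: p = 7/35 = 0.2000, -p*log2(p) = 0.4644
H = sum of terms = 0.8998
Rounded to 2 decimals: 0.90

0.90


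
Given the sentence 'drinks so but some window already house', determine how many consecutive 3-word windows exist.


Word trigrams from [7] words:
  Trigram 1: (drinks so but)
  Trigram 2: (so but some)
  Trigram 3: (but some window)
  Trigram 4: (some window already)
  Trigram 5: (window already house)
Total word trigrams: 7 - 2 = 5

5


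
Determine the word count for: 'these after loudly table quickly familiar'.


Counting words by splitting on spaces:
  Word 1: 'these'
  Word 2: 'after'
  Word 3: 'loudly'
  Word 4: 'table'
  Word 5: 'quickly'
  Word 6: 'familiar'
Total words: 6

6


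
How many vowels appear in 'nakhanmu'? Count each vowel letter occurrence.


Scanning each character of 'nakhanmu':
  Position 1: 'n' -> consonant (running count: 0)
  Position 2: 'a' -> vowel (running count: 1)
  Position 3: 'k' -> consonant (running count: 1)
  Position 4: 'h' -> consonant (running count: 1)
  Position 5: 'a' -> vowel (running count: 2)
  Position 6: 'n' -> consonant (running count: 2)
  Position 7: 'm' -> consonant (running count: 2)
  Position 8: 'u' -> vowel (running count: 3)
Total vowels: 3

3


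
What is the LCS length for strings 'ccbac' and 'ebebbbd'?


DP table for LCS of 'ccbac' and 'ebebbbd':
       e  b  e  b  b  b  d
    0  0  0  0  0  0  0  0
  c 0  0  0  0  0  0  0  0
  c 0  0  0  0  0  0  0  0
  b 0  0  1  1  1  1  1  1
  a 0  0  1  1  1  1  1  1
  c 0  0  1  1  1  1  1  1
LCS: 'b'
LCS length = 1

1


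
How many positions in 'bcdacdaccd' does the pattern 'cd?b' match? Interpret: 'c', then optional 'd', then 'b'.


Pattern: cd?b means 'c', then optional 'd', then 'b'.
Scanning 'bcdacdaccd' position-by-position:
  Pos 0: window 'bcd' -> no
  Pos 1: window 'cda' -> no
  Pos 2: window 'dac' -> no
  Pos 3: window 'acd' -> no
  Pos 4: window 'cda' -> no
  Pos 5: window 'dac' -> no
  Pos 6: window 'acc' -> no
  Pos 7: window 'ccd' -> no
  Pos 8: window 'cd' -> no
  Pos 9: window 'd' -> no
Total matches: 0

0


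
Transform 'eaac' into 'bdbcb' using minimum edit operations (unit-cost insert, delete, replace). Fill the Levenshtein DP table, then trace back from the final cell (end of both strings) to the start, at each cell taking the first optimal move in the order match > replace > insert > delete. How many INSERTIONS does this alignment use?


Edit distance = 4. Backtracking from cell (4, 5) with preference match > replace > insert > delete,
then listing the resulting alignment 'eaac' -> 'bdbcb' left to right:
  Step 1: replace e->b
  Step 2: replace a->d
  Step 3: replace a->b
  Step 4: keep 'c'
  Step 5: insert 'b' [insertion #1]
Total insertions: 1

1


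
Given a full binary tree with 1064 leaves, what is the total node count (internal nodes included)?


Leaf nodes (terminals): 1064
Internal nodes = n - 1 = 1064 - 1 = 1063
Total = leaves + internal = 1064 + 1063 = 2127

2127


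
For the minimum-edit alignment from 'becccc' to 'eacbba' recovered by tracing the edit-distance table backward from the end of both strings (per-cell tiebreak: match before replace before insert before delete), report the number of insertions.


Edit distance = 5. Backtracking from cell (6, 6) with preference match > replace > insert > delete,
then listing the resulting alignment 'becccc' -> 'eacbba' left to right:
  Step 1: replace b->e
  Step 2: replace e->a
  Step 3: keep 'c'
  Step 4: replace c->b
  Step 5: replace c->b
  Step 6: replace c->a
Total insertions: 0

0


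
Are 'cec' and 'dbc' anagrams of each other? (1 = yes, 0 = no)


Sort characters of 'cec': 'cce'
Sort characters of 'dbc': 'bcd'
Sorted forms differ -> they are NOT anagrams
Result: 0

0


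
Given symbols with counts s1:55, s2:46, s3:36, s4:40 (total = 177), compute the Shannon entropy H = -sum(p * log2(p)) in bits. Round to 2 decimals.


Computing entropy H = -sum(p_i * log2(p_i)):
  s1: p = 55/177 = 0.3107, -p*log2(p) = 0.5240
  s2: p = 46/177 = 0.2599, -p*log2(p) = 0.5052
  s3: p = 36/177 = 0.2034, -p*log2(p) = 0.4673
  s4: p = 40/177 = 0.2260, -p*log2(p) = 0.4849
H = sum of terms = 1.9814
Rounded to 2 decimals: 1.98

1.98


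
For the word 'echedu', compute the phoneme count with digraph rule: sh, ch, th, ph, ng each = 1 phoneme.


Parsing 'echedu' greedily, digraphs first:
  'e' -> vowel phoneme (phonemes so far: 1)
  'ch' -> digraph (1 consonant phoneme) (phonemes so far: 2)
  'e' -> vowel phoneme (phonemes so far: 3)
  'd' -> consonant phoneme (phonemes so far: 4)
  'u' -> vowel phoneme (phonemes so far: 5)
Total phonemes: 5

5


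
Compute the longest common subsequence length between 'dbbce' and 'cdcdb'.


DP table for LCS of 'dbbce' and 'cdcdb':
       c  d  c  d  b
    0  0  0  0  0  0
  d 0  0  1  1  1  1
  b 0  0  1  1  1  2
  b 0  0  1  1  1  2
  c 0  1  1  2  2  2
  e 0  1  1  2  2  2
LCS: 'db'
LCS length = 2

2


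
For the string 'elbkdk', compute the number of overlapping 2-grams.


String 'elbkdk' has length L = 6.
Number of overlapping n-grams = L - n + 1
Substituting: 6 - 2 + 1 = 5

5


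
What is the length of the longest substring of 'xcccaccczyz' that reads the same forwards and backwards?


Scanning 'xcccaccczyz' for palindromic substrings.
Substring at positions 1-7: 'cccaccc'.
Check: reverse('cccaccc') = 'cccaccc' -> palindrome confirmed.
Neighbouring characters ('x' / 'z') break symmetry, so it cannot extend further.
No longer palindromic substring exists; longest length = 7

7


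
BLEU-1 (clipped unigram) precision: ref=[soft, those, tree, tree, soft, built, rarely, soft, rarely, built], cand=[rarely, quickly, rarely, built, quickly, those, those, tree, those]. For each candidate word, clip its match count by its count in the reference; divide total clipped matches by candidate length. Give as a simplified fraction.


Reference word counts: {'built': 2, 'rarely': 2, 'soft': 3, 'those': 1, 'tree': 2}
Checking each candidate word (with clipping):
  'rarely' -> in reference (ref count 2, used 1/2) -> match (matches: 1)
  'quickly' -> not in reference -> no match (matches: 1)
  'rarely' -> in reference (ref count 2, used 2/2) -> match (matches: 2)
  'built' -> in reference (ref count 2, used 1/2) -> match (matches: 3)
  'quickly' -> not in reference -> no match (matches: 3)
  'those' -> in reference (ref count 1, used 1/1) -> match (matches: 4)
  'those' -> ref count 1 already used up (1/1) -> clipped, no match (matches: 4)
  'tree' -> in reference (ref count 2, used 1/2) -> match (matches: 5)
  'those' -> ref count 1 already used up (1/1) -> clipped, no match (matches: 5)
Clipped matches: 5, Candidate length: 9
Precision = 5/9

5/9


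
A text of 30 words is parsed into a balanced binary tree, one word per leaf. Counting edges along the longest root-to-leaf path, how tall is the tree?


In a balanced binary tree with n leaves the deepest leaf is ceil(log2(n)) edges below the root.
log2(30) = 4.9069
ceil(4.9069) = 5
height (edges) = 5

5


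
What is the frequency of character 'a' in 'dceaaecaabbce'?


Scanning 'dceaaecaabbce' for 'a':
  Position 3: 'a' -> MATCH (count: 1)
  Position 4: 'a' -> MATCH (count: 2)
  Position 7: 'a' -> MATCH (count: 3)
  Position 8: 'a' -> MATCH (count: 4)
Total occurrences of 'a': 4

4


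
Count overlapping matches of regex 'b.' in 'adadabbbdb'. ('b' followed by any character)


Pattern: b. means 'b' followed by any character.
Scanning 'adadabbbdb' position-by-position:
  Pos 0: window 'ad' -> no
  Pos 1: window 'da' -> no
  Pos 2: window 'ad' -> no
  Pos 3: window 'da' -> no
  Pos 4: window 'ab' -> no
  Pos 5: window 'bb' -> MATCH
  Pos 6: window 'bb' -> MATCH
  Pos 7: window 'bd' -> MATCH
  Pos 8: window 'db' -> no
  Pos 9: window 'b' -> no
Total matches: 3

3


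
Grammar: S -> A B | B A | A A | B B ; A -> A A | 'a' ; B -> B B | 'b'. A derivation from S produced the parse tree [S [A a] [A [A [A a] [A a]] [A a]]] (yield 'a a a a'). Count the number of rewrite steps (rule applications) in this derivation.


Every bracketed nonterminal node [X ...] in the tree is produced by exactly one rule application.
Reading the tree off as a leftmost derivation:
  Step 1: S  =>  A A   (applied S -> A A)
  Step 2: A A  =>  a A   (applied A -> a)
  Step 3: a A  =>  a A A   (applied A -> A A)
  Step 4: a A A  =>  a A A A   (applied A -> A A)
  Step 5: a A A A  =>  a a A A   (applied A -> a)
  Step 6: a a A A  =>  a a a A   (applied A -> a)
  Step 7: a a a A  =>  a a a a   (applied A -> a)
Final yield: a a a a
Total rewrite steps: 7

7


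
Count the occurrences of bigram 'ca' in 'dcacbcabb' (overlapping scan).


Scanning 'dcacbcabb' for bigram 'ca':
  Position 0: 'dc' -> no
  Position 1: 'ca' -> MATCH
  Position 2: 'ac' -> no
  Position 3: 'cb' -> no
  Position 4: 'bc' -> no
  Position 5: 'ca' -> MATCH
  Position 6: 'ab' -> no
  Position 7: 'bb' -> no
Total matches: 2

2


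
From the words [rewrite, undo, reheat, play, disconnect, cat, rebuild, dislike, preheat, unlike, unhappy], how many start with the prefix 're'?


Checking each word for prefix 're':
  'rewrite' -> YES, starts with 're' (count: 1)
  'undo' -> no (count: 1)
  'reheat' -> YES, starts with 're' (count: 2)
  'play' -> no (count: 2)
  'disconnect' -> no (count: 2)
  'cat' -> no (count: 2)
  'rebuild' -> YES, starts with 're' (count: 3)
  'dislike' -> no (count: 3)
  'preheat' -> no (count: 3)
  'unlike' -> no (count: 3)
  'unhappy' -> no (count: 3)
Total with prefix 're': 3

3


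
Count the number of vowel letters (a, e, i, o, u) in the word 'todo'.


Scanning each character of 'todo':
  Position 1: 't' -> consonant (running count: 0)
  Position 2: 'o' -> vowel (running count: 1)
  Position 3: 'd' -> consonant (running count: 1)
  Position 4: 'o' -> vowel (running count: 2)
Total vowels: 2

2


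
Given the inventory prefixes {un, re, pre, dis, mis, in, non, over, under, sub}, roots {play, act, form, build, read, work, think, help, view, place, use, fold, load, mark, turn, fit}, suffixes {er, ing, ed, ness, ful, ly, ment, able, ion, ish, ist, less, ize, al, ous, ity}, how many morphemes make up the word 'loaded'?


Segmenting 'loaded' against the inventory:
  'load' -> root (morpheme 1)
  'ed' -> suffix (morpheme 2)
Total morphemes: 2

2


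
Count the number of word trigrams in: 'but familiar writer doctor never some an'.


Word trigrams from [7] words:
  Trigram 1: (but familiar writer)
  Trigram 2: (familiar writer doctor)
  Trigram 3: (writer doctor never)
  Trigram 4: (doctor never some)
  Trigram 5: (never some an)
Total word trigrams: 7 - 2 = 5

5


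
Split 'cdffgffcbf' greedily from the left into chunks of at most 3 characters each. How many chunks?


'cdffgffcbf' has 10 characters.
Chunking with max size 3:
  Chunk 1: 'cdf' (positions 0-2)
  Chunk 2: 'fgf' (positions 3-5)
  Chunk 3: 'fcb' (positions 6-8)
  Chunk 4: 'f' (positions 9-9)
Total chunks: ceil(10 / 3) = 4

4


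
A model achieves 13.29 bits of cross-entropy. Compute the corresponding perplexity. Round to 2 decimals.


Perplexity formula: PP = 2^H
H = 13.29
PP = 2^13.29
Decompose: 2^13.29 = 2^13 * 2^0.29
2^13 = 8192, 2^0.29 ~ 1.2226403
PP ~ 8192 * 1.2226403 = 10015.8693376
Rounded to 2 decimals: 10015.87

10015.87


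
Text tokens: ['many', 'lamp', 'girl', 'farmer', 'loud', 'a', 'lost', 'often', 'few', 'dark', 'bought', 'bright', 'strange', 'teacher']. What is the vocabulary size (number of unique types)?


Listing all tokens and tracking unique types:
  Token 1: 'many' -> NEW (unique so far: 1)
  Token 2: 'lamp' -> NEW (unique so far: 2)
  Token 3: 'girl' -> NEW (unique so far: 3)
  Token 4: 'farmer' -> NEW (unique so far: 4)
  Token 5: 'loud' -> NEW (unique so far: 5)
  Token 6: 'a' -> NEW (unique so far: 6)
  Token 7: 'lost' -> NEW (unique so far: 7)
  Token 8: 'often' -> NEW (unique so far: 8)
  Token 9: 'few' -> NEW (unique so far: 9)
  Token 10: 'dark' -> NEW (unique so far: 10)
  Token 11: 'bought' -> NEW (unique so far: 11)
  Token 12: 'bright' -> NEW (unique so far: 12)
  Token 13: 'strange' -> NEW (unique so far: 13)
  Token 14: 'teacher' -> NEW (unique so far: 14)
Unique types: ('a', 'bought', 'bright', 'dark', 'farmer', 'few', 'girl', 'lamp', 'lost', 'loud', 'many', 'often', 'strange', 'teacher')
Vocabulary size: 14

14


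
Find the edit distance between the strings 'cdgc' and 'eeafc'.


Building DP table for s1='cdgc' (len 4) and s2='eeafc' (len 5):
       e  e  a  f  c
    0  1  2  3  4  5
  c 1  1  2  3  4  4
  d 2  2  2  3  4  5
  g 3  3  3  3  4  5
  c 4  4  4  4  4  4
Edit distance = dp[4][5] = 4

4


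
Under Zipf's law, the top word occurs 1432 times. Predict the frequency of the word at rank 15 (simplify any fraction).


Zipf's law: freq(rank) = f1 / rank
f1 = 1432, rank = 15
freq = 1432 / 15
GCD(1432, 15) = 1
Simplified: 1432/15

1432/15
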